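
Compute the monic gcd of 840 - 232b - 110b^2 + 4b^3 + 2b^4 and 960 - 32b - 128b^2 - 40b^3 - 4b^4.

Apply the Euclidean algorithm:
  2b^4 + 4b^3 - 110b^2 - 232b + 840 = (-1/2)(-4b^4 - 40b^3 - 128b^2 - 32b + 960) + (-16b^3 - 174b^2 - 248b + 1320)
  -4b^4 - 40b^3 - 128b^2 - 32b + 960 = ((1/4)b - 7/32)(-16b^3 - 174b^2 - 248b + 1320) + (-(1665/16)b^2 - (1665/4)b + 4995/4)
  -16b^3 - 174b^2 - 248b + 1320 = ((256/1665)b + 352/333)(-(1665/16)b^2 - (1665/4)b + 4995/4) + (0)
Last nonzero remainder: -(1665/16)b^2 - (1665/4)b + 4995/4. Dividing through by -1665/16 gives the monic gcd b^2 + 4b - 12.

-12 + 4b + b^2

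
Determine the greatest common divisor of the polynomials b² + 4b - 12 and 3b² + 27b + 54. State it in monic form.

b + 6

Euclidean algorithm in ℚ[b]:
  b² + 4b - 12 = (1/3)(3b² + 27b + 54) + (-5b - 30)
  3b² + 27b + 54 = (-(3/5)b - 9/5)(-5b - 30) + (0)
Last nonzero remainder: -5b - 30. Dividing through by -5 gives the monic gcd b + 6.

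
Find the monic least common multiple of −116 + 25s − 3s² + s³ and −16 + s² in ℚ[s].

Repeated division with remainder:
  s³ − 3s² + 25s − 116 = (s − 3)(s² − 16) + (41s − 164)
  s² − 16 = ((1/41)s + 4/41)(41s − 164) + (0)
Last nonzero remainder: 41s − 164. Dividing through by 41 gives the monic gcd s − 4.
Then lcm(f, g) = f·g / gcd(f, g); expanding and making the result monic gives the answer.

−464 − 16s + 13s² + s³ + s⁴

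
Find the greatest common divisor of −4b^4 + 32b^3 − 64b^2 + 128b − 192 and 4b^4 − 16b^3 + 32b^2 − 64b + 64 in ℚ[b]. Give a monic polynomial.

b^3 − 2b^2 + 4b − 8

Repeated division with remainder:
  −4b^4 + 32b^3 − 64b^2 + 128b − 192 = (−1)(4b^4 − 16b^3 + 32b^2 − 64b + 64) + (16b^3 − 32b^2 + 64b − 128)
  4b^4 − 16b^3 + 32b^2 − 64b + 64 = ((1/4)b − 1/2)(16b^3 − 32b^2 + 64b − 128) + (0)
Last nonzero remainder: 16b^3 − 32b^2 + 64b − 128. Dividing through by 16 gives the monic gcd b^3 − 2b^2 + 4b − 8.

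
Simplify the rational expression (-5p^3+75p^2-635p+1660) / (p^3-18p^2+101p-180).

Apply the Euclidean algorithm:
  -5p^3+75p^2-635p+1660 = (-5)(p^3-18p^2+101p-180) + (-15p^2-130p+760)
  p^3-18p^2+101p-180 = (-(1/15)p+16/9)(-15p^2-130p+760) + ((3445/9)p-13780/9)
  -15p^2-130p+760 = (-(27/689)p-342/689)((3445/9)p-13780/9) + (0)
Last nonzero remainder: (3445/9)p-13780/9. Dividing through by 3445/9 gives the monic gcd p-4.
Cancel p-4 from numerator and denominator to get the reduced form.

(-5p^2+55p-415)/(p^2-14p+45)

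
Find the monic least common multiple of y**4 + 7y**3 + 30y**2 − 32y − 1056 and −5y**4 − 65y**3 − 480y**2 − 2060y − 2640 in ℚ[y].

y**5 + 9y**4 + 44y**3 + 28y**2 − 1120y − 2112

Euclidean algorithm in ℚ[y]:
  y**4 + 7y**3 + 30y**2 − 32y − 1056 = (−1/5)(−5y**4 − 65y**3 − 480y**2 − 2060y − 2640) + (−6y**3 − 66y**2 − 444y − 1584)
  −5y**4 − 65y**3 − 480y**2 − 2060y − 2640 = ((5/6)y + 5/3)(−6y**3 − 66y**2 − 444y − 1584) + (0)
Last nonzero remainder: −6y**3 − 66y**2 − 444y − 1584. Dividing through by −6 gives the monic gcd y**3 + 11y**2 + 74y + 264.
Then lcm(f, g) = f·g / gcd(f, g); expanding and making the result monic gives the answer.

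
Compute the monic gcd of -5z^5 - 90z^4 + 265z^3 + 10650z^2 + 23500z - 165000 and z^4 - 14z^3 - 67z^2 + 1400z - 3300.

By polynomial division,
  -5z^5 - 90z^4 + 265z^3 + 10650z^2 + 23500z - 165000 = (-5z - 160)(z^4 - 14z^3 - 67z^2 + 1400z - 3300) + (-2310z^3 + 6930z^2 + 231000z - 693000)
  z^4 - 14z^3 - 67z^2 + 1400z - 3300 = (-(1/2310)z + 1/210)(-2310z^3 + 6930z^2 + 231000z - 693000) + (0)
Last nonzero remainder: -2310z^3 + 6930z^2 + 231000z - 693000. Dividing through by -2310 gives the monic gcd z^3 - 3z^2 - 100z + 300.

z^3 - 3z^2 - 100z + 300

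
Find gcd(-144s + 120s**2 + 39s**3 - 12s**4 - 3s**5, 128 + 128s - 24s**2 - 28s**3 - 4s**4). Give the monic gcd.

16 + 8s + s**2

Euclidean algorithm in ℚ[s]:
  -3s**5 - 12s**4 + 39s**3 + 120s**2 - 144s = ((3/4)s - 9/4)(-4s**4 - 28s**3 - 24s**2 + 128s + 128) + (-6s**3 - 30s**2 + 48s + 288)
  -4s**4 - 28s**3 - 24s**2 + 128s + 128 = ((2/3)s + 4/3)(-6s**3 - 30s**2 + 48s + 288) + (-16s**2 - 128s - 256)
  -6s**3 - 30s**2 + 48s + 288 = ((3/8)s - 9/8)(-16s**2 - 128s - 256) + (0)
Last nonzero remainder: -16s**2 - 128s - 256. Dividing through by -16 gives the monic gcd s**2 + 8s + 16.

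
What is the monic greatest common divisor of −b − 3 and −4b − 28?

1

Euclidean algorithm in ℚ[b]:
  −b − 3 = (1/4)(−4b − 28) + (4)
  −4b − 28 = (−b − 7)(4) + (0)
The last nonzero remainder is the constant 4, so the polynomials are coprime and gcd = 1.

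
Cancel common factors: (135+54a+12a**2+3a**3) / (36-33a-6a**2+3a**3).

Apply the Euclidean algorithm:
  3a**3+12a**2+54a+135 = (3a**3-6a**2-33a+36) + (18a**2+87a+99)
  3a**3-6a**2-33a+36 = ((1/6)a-41/36)(18a**2+87a+99) + ((595/12)a+595/4)
  18a**2+87a+99 = ((216/595)a+396/595)((595/12)a+595/4) + (0)
Last nonzero remainder: (595/12)a+595/4. Dividing through by 595/12 gives the monic gcd a+3.
Cancel a+3 from numerator and denominator to get the reduced form.

(15+a+a**2)/(4-5a+a**2)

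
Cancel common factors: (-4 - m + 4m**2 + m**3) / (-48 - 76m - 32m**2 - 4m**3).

(1 - m)/(12 + 4m)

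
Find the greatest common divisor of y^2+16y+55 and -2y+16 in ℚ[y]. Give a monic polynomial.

1

Euclidean algorithm in ℚ[y]:
  y^2+16y+55 = (-(1/2)y-12)(-2y+16) + (247)
  -2y+16 = (-(2/247)y+16/247)(247) + (0)
The last nonzero remainder is the constant 247, so the polynomials are coprime and gcd = 1.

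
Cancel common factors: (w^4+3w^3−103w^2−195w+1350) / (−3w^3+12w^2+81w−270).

(−w^2−w+90)/(3w−18)

Euclidean algorithm in ℚ[w]:
  w^4+3w^3−103w^2−195w+1350 = (−(1/3)w−7/3)(−3w^3+12w^2+81w−270) + (−48w^2−96w+720)
  −3w^3+12w^2+81w−270 = ((1/16)w−3/8)(−48w^2−96w+720) + (0)
Last nonzero remainder: −48w^2−96w+720. Dividing through by −48 gives the monic gcd w^2+2w−15.
Cancel w^2+2w−15 from numerator and denominator to get the reduced form.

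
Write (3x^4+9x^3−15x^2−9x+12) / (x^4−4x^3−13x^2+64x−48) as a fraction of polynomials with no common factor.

Repeated division with remainder:
  3x^4+9x^3−15x^2−9x+12 = (3)(x^4−4x^3−13x^2+64x−48) + (21x^3+24x^2−201x+156)
  x^4−4x^3−13x^2+64x−48 = ((1/21)x−12/49)(21x^3+24x^2−201x+156) + ((120/49)x^2+(360/49)x−480/49)
  21x^3+24x^2−201x+156 = ((343/40)x−637/40)((120/49)x^2+(360/49)x−480/49) + (0)
Last nonzero remainder: (120/49)x^2+(360/49)x−480/49. Dividing through by 120/49 gives the monic gcd x^2+3x−4.
Cancel x^2+3x−4 from numerator and denominator to get the reduced form.

(3x^2−3)/(x^2−7x+12)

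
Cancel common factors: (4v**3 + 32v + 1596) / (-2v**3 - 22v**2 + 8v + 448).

(-2v**2 + 14v - 114)/(v**2 + 4v - 32)

Euclidean algorithm in ℚ[v]:
  4v**3 + 32v + 1596 = (-2)(-2v**3 - 22v**2 + 8v + 448) + (-44v**2 + 48v + 2492)
  -2v**3 - 22v**2 + 8v + 448 = ((1/22)v + 133/242)(-44v**2 + 48v + 2492) + (-(15930/121)v - 111510/121)
  -44v**2 + 48v + 2492 = ((2662/7965)v - 21538/7965)(-(15930/121)v - 111510/121) + (0)
Last nonzero remainder: -(15930/121)v - 111510/121. Dividing through by -15930/121 gives the monic gcd v + 7.
Cancel v + 7 from numerator and denominator to get the reduced form.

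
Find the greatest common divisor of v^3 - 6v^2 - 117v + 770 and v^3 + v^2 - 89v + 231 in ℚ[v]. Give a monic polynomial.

Euclidean algorithm in ℚ[v]:
  v^3 - 6v^2 - 117v + 770 = (v^3 + v^2 - 89v + 231) + (-7v^2 - 28v + 539)
  v^3 + v^2 - 89v + 231 = (-(1/7)v + 3/7)(-7v^2 - 28v + 539) + (0)
Last nonzero remainder: -7v^2 - 28v + 539. Dividing through by -7 gives the monic gcd v^2 + 4v - 77.

v^2 + 4v - 77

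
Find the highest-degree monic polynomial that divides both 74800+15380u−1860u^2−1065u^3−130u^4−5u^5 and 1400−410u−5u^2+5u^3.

−40+6u+u^2

By polynomial division,
  −5u^5−130u^4−1065u^3−1860u^2+15380u+74800 = (−u^2−27u−322)(5u^3−5u^2−410u+1400) + (−13140u^2−78840u+525600)
  5u^3−5u^2−410u+1400 = (−(1/2628)u+7/2628)(−13140u^2−78840u+525600) + (0)
Last nonzero remainder: −13140u^2−78840u+525600. Dividing through by −13140 gives the monic gcd u^2+6u−40.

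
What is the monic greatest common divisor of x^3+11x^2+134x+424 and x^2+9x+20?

x+4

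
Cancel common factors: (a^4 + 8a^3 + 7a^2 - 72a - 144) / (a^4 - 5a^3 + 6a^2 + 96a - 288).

(a^2 + 7a + 12)/(a^2 - 6a + 24)

Apply the Euclidean algorithm:
  a^4 + 8a^3 + 7a^2 - 72a - 144 = (a^4 - 5a^3 + 6a^2 + 96a - 288) + (13a^3 + a^2 - 168a + 144)
  a^4 - 5a^3 + 6a^2 + 96a - 288 = ((1/13)a - 66/169)(13a^3 + a^2 - 168a + 144) + ((3264/169)a^2 + (3264/169)a - 39168/169)
  13a^3 + a^2 - 168a + 144 = ((2197/3264)a - 169/272)((3264/169)a^2 + (3264/169)a - 39168/169) + (0)
Last nonzero remainder: (3264/169)a^2 + (3264/169)a - 39168/169. Dividing through by 3264/169 gives the monic gcd a^2 + a - 12.
Cancel a^2 + a - 12 from numerator and denominator to get the reduced form.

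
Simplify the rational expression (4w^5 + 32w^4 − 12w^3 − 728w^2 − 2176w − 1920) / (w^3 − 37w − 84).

(4w^3 + 4w^2 − 88w − 160)/(w − 7)

Euclidean algorithm in ℚ[w]:
  4w^5 + 32w^4 − 12w^3 − 728w^2 − 2176w − 1920 = (4w^2 + 32w + 136)(w^3 − 37w − 84) + (792w^2 + 5544w + 9504)
  w^3 − 37w − 84 = ((1/792)w − 7/792)(792w^2 + 5544w + 9504) + (0)
Last nonzero remainder: 792w^2 + 5544w + 9504. Dividing through by 792 gives the monic gcd w^2 + 7w + 12.
Cancel w^2 + 7w + 12 from numerator and denominator to get the reduced form.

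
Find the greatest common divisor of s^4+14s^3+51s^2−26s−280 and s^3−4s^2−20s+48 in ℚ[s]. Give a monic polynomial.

s^2+2s−8

Apply the Euclidean algorithm:
  s^4+14s^3+51s^2−26s−280 = (s+18)(s^3−4s^2−20s+48) + (143s^2+286s−1144)
  s^3−4s^2−20s+48 = ((1/143)s−6/143)(143s^2+286s−1144) + (0)
Last nonzero remainder: 143s^2+286s−1144. Dividing through by 143 gives the monic gcd s^2+2s−8.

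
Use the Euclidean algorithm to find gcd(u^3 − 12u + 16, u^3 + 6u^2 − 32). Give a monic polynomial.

u^2 + 2u − 8

By polynomial division,
  u^3 − 12u + 16 = (u^3 + 6u^2 − 32) + (−6u^2 − 12u + 48)
  u^3 + 6u^2 − 32 = (−(1/6)u − 2/3)(−6u^2 − 12u + 48) + (0)
Last nonzero remainder: −6u^2 − 12u + 48. Dividing through by −6 gives the monic gcd u^2 + 2u − 8.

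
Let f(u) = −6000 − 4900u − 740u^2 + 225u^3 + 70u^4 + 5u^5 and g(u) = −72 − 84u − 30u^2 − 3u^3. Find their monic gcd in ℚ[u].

By polynomial division,
  5u^5 + 70u^4 + 225u^3 − 740u^2 − 4900u − 6000 = (−(5/3)u^2 − (20/3)u + 115/3)(−3u^3 − 30u^2 − 84u − 72) + (−270u^2 − 2160u − 3240)
  −3u^3 − 30u^2 − 84u − 72 = ((1/90)u + 1/45)(−270u^2 − 2160u − 3240) + (0)
Last nonzero remainder: −270u^2 − 2160u − 3240. Dividing through by −270 gives the monic gcd u^2 + 8u + 12.

12 + 8u + u^2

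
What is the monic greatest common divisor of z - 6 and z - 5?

1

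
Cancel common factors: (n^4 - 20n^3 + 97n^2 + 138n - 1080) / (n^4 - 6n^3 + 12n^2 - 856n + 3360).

Euclidean algorithm in ℚ[n]:
  n^4 - 20n^3 + 97n^2 + 138n - 1080 = (n^4 - 6n^3 + 12n^2 - 856n + 3360) + (-14n^3 + 85n^2 + 994n - 4440)
  n^4 - 6n^3 + 12n^2 - 856n + 3360 = (-(1/14)n - 1/196)(-14n^3 + 85n^2 + 994n - 4440) + ((16353/196)n^2 - (16353/14)n + 163530/49)
  -14n^3 + 85n^2 + 994n - 4440 = (-(2744/16353)n - 7252/5451)((16353/196)n^2 - (16353/14)n + 163530/49) + (0)
Last nonzero remainder: (16353/196)n^2 - (16353/14)n + 163530/49. Dividing through by 16353/196 gives the monic gcd n^2 - 14n + 40.
Cancel n^2 - 14n + 40 from numerator and denominator to get the reduced form.

(n^2 - 6n - 27)/(n^2 + 8n + 84)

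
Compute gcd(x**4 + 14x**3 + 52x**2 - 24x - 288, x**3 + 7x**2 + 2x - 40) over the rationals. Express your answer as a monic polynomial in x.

x**2 + 2x - 8

By polynomial division,
  x**4 + 14x**3 + 52x**2 - 24x - 288 = (x + 7)(x**3 + 7x**2 + 2x - 40) + (x**2 + 2x - 8)
  x**3 + 7x**2 + 2x - 40 = (x + 5)(x**2 + 2x - 8) + (0)
The last nonzero remainder x**2 + 2x - 8 is already monic.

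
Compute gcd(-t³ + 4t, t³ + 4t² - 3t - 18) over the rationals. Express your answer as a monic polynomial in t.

By polynomial division,
  -t³ + 4t = (-1)(t³ + 4t² - 3t - 18) + (4t² + t - 18)
  t³ + 4t² - 3t - 18 = ((1/4)t + 15/16)(4t² + t - 18) + ((9/16)t - 9/8)
  4t² + t - 18 = ((64/9)t + 16)((9/16)t - 9/8) + (0)
Last nonzero remainder: (9/16)t - 9/8. Dividing through by 9/16 gives the monic gcd t - 2.

t - 2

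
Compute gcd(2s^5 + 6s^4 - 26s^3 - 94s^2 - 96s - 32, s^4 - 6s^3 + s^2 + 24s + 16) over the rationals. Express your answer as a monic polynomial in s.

s^3 - 2s^2 - 7s - 4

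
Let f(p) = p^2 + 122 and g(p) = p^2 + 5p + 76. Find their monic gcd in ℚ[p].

By polynomial division,
  p^2 + 122 = (p^2 + 5p + 76) + (-5p + 46)
  p^2 + 5p + 76 = (-(1/5)p - 71/25)(-5p + 46) + (5166/25)
  -5p + 46 = (-(125/5166)p + 575/2583)(5166/25) + (0)
The last nonzero remainder is the constant 5166/25, so the polynomials are coprime and gcd = 1.

1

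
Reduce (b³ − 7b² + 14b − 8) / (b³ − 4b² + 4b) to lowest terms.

(b² − 5b + 4)/(b² − 2b)

Repeated division with remainder:
  b³ − 7b² + 14b − 8 = (b³ − 4b² + 4b) + (−3b² + 10b − 8)
  b³ − 4b² + 4b = (−(1/3)b + 2/9)(−3b² + 10b − 8) + (−(8/9)b + 16/9)
  −3b² + 10b − 8 = ((27/8)b − 9/2)(−(8/9)b + 16/9) + (0)
Last nonzero remainder: −(8/9)b + 16/9. Dividing through by −8/9 gives the monic gcd b − 2.
Cancel b − 2 from numerator and denominator to get the reduced form.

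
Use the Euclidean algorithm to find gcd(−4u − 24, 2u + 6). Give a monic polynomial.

Repeated division with remainder:
  −4u − 24 = (−2)(2u + 6) + (−12)
  2u + 6 = (−(1/6)u − 1/2)(−12) + (0)
The last nonzero remainder is the constant −12, so the polynomials are coprime and gcd = 1.

1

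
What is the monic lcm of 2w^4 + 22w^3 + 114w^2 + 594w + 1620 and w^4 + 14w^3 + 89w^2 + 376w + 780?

By polynomial division,
  2w^4 + 22w^3 + 114w^2 + 594w + 1620 = (2)(w^4 + 14w^3 + 89w^2 + 376w + 780) + (-6w^3 - 64w^2 - 158w + 60)
  w^4 + 14w^3 + 89w^2 + 376w + 780 = (-(1/6)w - 5/9)(-6w^3 - 64w^2 - 158w + 60) + ((244/9)w^2 + (2684/9)w + 2440/3)
  -6w^3 - 64w^2 - 158w + 60 = (-(27/122)w + 9/122)((244/9)w^2 + (2684/9)w + 2440/3) + (0)
Last nonzero remainder: (244/9)w^2 + (2684/9)w + 2440/3. Dividing through by 244/9 gives the monic gcd w^2 + 11w + 30.
Then lcm(f, g) = f·g / gcd(f, g); expanding and making the result monic gives the answer.

w^6 + 14w^5 + 116w^4 + 754w^3 + 3183w^2 + 10152w + 21060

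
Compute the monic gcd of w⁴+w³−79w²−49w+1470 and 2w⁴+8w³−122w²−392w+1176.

w³+6w²−49w−294

Apply the Euclidean algorithm:
  w⁴+w³−79w²−49w+1470 = (1/2)(2w⁴+8w³−122w²−392w+1176) + (−3w³−18w²+147w+882)
  2w⁴+8w³−122w²−392w+1176 = (−(2/3)w+4/3)(−3w³−18w²+147w+882) + (0)
Last nonzero remainder: −3w³−18w²+147w+882. Dividing through by −3 gives the monic gcd w³+6w²−49w−294.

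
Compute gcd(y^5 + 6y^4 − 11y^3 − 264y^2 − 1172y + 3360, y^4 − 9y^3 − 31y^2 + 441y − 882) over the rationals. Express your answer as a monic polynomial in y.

By polynomial division,
  y^5 + 6y^4 − 11y^3 − 264y^2 − 1172y + 3360 = (y + 15)(y^4 − 9y^3 − 31y^2 + 441y − 882) + (155y^3 − 240y^2 − 6905y + 16590)
  y^4 − 9y^3 − 31y^2 + 441y − 882 = ((1/155)y − 231/4805)(155y^3 − 240y^2 − 6905y + 16590) + ((1932/961)y^2 + (1932/961)y − 81144/961)
  155y^3 − 240y^2 − 6905y + 16590 = ((148955/1932)y − 379595/1932)((1932/961)y^2 + (1932/961)y − 81144/961) + (0)
Last nonzero remainder: (1932/961)y^2 + (1932/961)y − 81144/961. Dividing through by 1932/961 gives the monic gcd y^2 + y − 42.

y^2 + y − 42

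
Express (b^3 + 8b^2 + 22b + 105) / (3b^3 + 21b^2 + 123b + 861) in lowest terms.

Euclidean algorithm in ℚ[b]:
  b^3 + 8b^2 + 22b + 105 = (1/3)(3b^3 + 21b^2 + 123b + 861) + (b^2 − 19b − 182)
  3b^3 + 21b^2 + 123b + 861 = (3b + 78)(b^2 − 19b − 182) + (2151b + 15057)
  b^2 − 19b − 182 = ((1/2151)b − 26/2151)(2151b + 15057) + (0)
Last nonzero remainder: 2151b + 15057. Dividing through by 2151 gives the monic gcd b + 7.
Cancel b + 7 from numerator and denominator to get the reduced form.

(b^2 + b + 15)/(3b^2 + 123)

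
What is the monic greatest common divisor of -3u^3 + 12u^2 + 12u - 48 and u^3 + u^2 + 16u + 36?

Apply the Euclidean algorithm:
  -3u^3 + 12u^2 + 12u - 48 = (-3)(u^3 + u^2 + 16u + 36) + (15u^2 + 60u + 60)
  u^3 + u^2 + 16u + 36 = ((1/15)u - 1/5)(15u^2 + 60u + 60) + (24u + 48)
  15u^2 + 60u + 60 = ((5/8)u + 5/4)(24u + 48) + (0)
Last nonzero remainder: 24u + 48. Dividing through by 24 gives the monic gcd u + 2.

u + 2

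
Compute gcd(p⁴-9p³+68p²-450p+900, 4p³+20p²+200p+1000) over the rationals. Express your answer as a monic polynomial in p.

p²+50

Repeated division with remainder:
  p⁴-9p³+68p²-450p+900 = ((1/4)p-7/2)(4p³+20p²+200p+1000) + (88p²+4400)
  4p³+20p²+200p+1000 = ((1/22)p+5/22)(88p²+4400) + (0)
Last nonzero remainder: 88p²+4400. Dividing through by 88 gives the monic gcd p²+50.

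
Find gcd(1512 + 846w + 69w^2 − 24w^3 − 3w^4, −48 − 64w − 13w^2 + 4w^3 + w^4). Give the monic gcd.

Apply the Euclidean algorithm:
  −3w^4 − 24w^3 + 69w^2 + 846w + 1512 = (−3)(w^4 + 4w^3 − 13w^2 − 64w − 48) + (−12w^3 + 30w^2 + 654w + 1368)
  w^4 + 4w^3 − 13w^2 − 64w − 48 = (−(1/12)w − 13/24)(−12w^3 + 30w^2 + 654w + 1368) + ((231/4)w^2 + (1617/4)w + 693)
  −12w^3 + 30w^2 + 654w + 1368 = (−(16/77)w + 152/77)((231/4)w^2 + (1617/4)w + 693) + (0)
Last nonzero remainder: (231/4)w^2 + (1617/4)w + 693. Dividing through by 231/4 gives the monic gcd w^2 + 7w + 12.

12 + 7w + w^2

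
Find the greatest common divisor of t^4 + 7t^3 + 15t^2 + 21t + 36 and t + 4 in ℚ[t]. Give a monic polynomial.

t + 4

Repeated division with remainder:
  t^4 + 7t^3 + 15t^2 + 21t + 36 = (t^3 + 3t^2 + 3t + 9)(t + 4) + (0)
The last nonzero remainder t + 4 is already monic.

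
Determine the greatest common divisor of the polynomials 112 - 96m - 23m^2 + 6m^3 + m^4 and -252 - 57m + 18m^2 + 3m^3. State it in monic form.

-28 + 3m + m^2

Euclidean algorithm in ℚ[m]:
  m^4 + 6m^3 - 23m^2 - 96m + 112 = ((1/3)m)(3m^3 + 18m^2 - 57m - 252) + (-4m^2 - 12m + 112)
  3m^3 + 18m^2 - 57m - 252 = (-(3/4)m - 9/4)(-4m^2 - 12m + 112) + (0)
Last nonzero remainder: -4m^2 - 12m + 112. Dividing through by -4 gives the monic gcd m^2 + 3m - 28.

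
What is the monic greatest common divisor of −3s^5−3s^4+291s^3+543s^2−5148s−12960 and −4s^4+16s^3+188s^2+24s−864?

s^3−2s^2−51s−108

Repeated division with remainder:
  −3s^5−3s^4+291s^3+543s^2−5148s−12960 = ((3/4)s+15/4)(−4s^4+16s^3+188s^2+24s−864) + (90s^3−180s^2−4590s−9720)
  −4s^4+16s^3+188s^2+24s−864 = (−(2/45)s+4/45)(90s^3−180s^2−4590s−9720) + (0)
Last nonzero remainder: 90s^3−180s^2−4590s−9720. Dividing through by 90 gives the monic gcd s^3−2s^2−51s−108.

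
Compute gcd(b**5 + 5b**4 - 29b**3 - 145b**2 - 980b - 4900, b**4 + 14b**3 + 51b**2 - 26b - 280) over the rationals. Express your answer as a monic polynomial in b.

b**2 + 12b + 35

Euclidean algorithm in ℚ[b]:
  b**5 + 5b**4 - 29b**3 - 145b**2 - 980b - 4900 = (b - 9)(b**4 + 14b**3 + 51b**2 - 26b - 280) + (46b**3 + 340b**2 - 934b - 7420)
  b**4 + 14b**3 + 51b**2 - 26b - 280 = ((1/46)b + 76/529)(46b**3 + 340b**2 - 934b - 7420) + ((11880/529)b**2 + (142560/529)b + 415800/529)
  46b**3 + 340b**2 - 934b - 7420 = ((12167/5940)b - 28037/2970)((11880/529)b**2 + (142560/529)b + 415800/529) + (0)
Last nonzero remainder: (11880/529)b**2 + (142560/529)b + 415800/529. Dividing through by 11880/529 gives the monic gcd b**2 + 12b + 35.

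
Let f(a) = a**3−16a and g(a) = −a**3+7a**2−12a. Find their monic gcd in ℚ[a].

a**2−4a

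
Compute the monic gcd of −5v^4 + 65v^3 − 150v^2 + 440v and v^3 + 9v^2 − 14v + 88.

By polynomial division,
  −5v^4 + 65v^3 − 150v^2 + 440v = (−5v + 110)(v^3 + 9v^2 − 14v + 88) + (−1210v^2 + 2420v − 9680)
  v^3 + 9v^2 − 14v + 88 = (−(1/1210)v − 1/110)(−1210v^2 + 2420v − 9680) + (0)
Last nonzero remainder: −1210v^2 + 2420v − 9680. Dividing through by −1210 gives the monic gcd v^2 − 2v + 8.

v^2 − 2v + 8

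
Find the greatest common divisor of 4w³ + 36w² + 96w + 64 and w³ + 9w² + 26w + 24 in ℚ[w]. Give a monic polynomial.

Repeated division with remainder:
  4w³ + 36w² + 96w + 64 = (4)(w³ + 9w² + 26w + 24) + (−8w − 32)
  w³ + 9w² + 26w + 24 = (−(1/8)w² − (5/8)w − 3/4)(−8w − 32) + (0)
Last nonzero remainder: −8w − 32. Dividing through by −8 gives the monic gcd w + 4.

w + 4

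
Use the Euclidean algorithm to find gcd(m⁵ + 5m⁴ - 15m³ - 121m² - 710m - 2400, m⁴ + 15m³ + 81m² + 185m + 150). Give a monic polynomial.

m² + 10m + 25

Repeated division with remainder:
  m⁵ + 5m⁴ - 15m³ - 121m² - 710m - 2400 = (m - 10)(m⁴ + 15m³ + 81m² + 185m + 150) + (54m³ + 504m² + 990m - 900)
  m⁴ + 15m³ + 81m² + 185m + 150 = ((1/54)m + 17/162)(54m³ + 504m² + 990m - 900) + ((88/9)m² + (880/9)m + 2200/9)
  54m³ + 504m² + 990m - 900 = ((243/44)m - 81/22)((88/9)m² + (880/9)m + 2200/9) + (0)
Last nonzero remainder: (88/9)m² + (880/9)m + 2200/9. Dividing through by 88/9 gives the monic gcd m² + 10m + 25.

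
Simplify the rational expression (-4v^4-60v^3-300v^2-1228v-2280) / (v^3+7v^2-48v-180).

(-4v^2-8v-76)/(v-6)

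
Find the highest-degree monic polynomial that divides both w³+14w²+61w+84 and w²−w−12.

w+3

Apply the Euclidean algorithm:
  w³+14w²+61w+84 = (w+15)(w²−w−12) + (88w+264)
  w²−w−12 = ((1/88)w−1/22)(88w+264) + (0)
Last nonzero remainder: 88w+264. Dividing through by 88 gives the monic gcd w+3.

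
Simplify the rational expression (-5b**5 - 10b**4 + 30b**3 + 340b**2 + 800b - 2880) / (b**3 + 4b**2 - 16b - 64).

Repeated division with remainder:
  -5b**5 - 10b**4 + 30b**3 + 340b**2 + 800b - 2880 = (-5b**2 + 10b - 90)(b**3 + 4b**2 - 16b - 64) + (540b**2 - 8640)
  b**3 + 4b**2 - 16b - 64 = ((1/540)b + 1/135)(540b**2 - 8640) + (0)
Last nonzero remainder: 540b**2 - 8640. Dividing through by 540 gives the monic gcd b**2 - 16.
Cancel b**2 - 16 from numerator and denominator to get the reduced form.

(-5b**3 - 10b**2 - 50b + 180)/(b + 4)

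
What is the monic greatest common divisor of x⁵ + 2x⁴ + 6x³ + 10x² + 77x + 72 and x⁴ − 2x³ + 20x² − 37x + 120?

x² − 3x + 8

By polynomial division,
  x⁵ + 2x⁴ + 6x³ + 10x² + 77x + 72 = (x + 4)(x⁴ − 2x³ + 20x² − 37x + 120) + (−6x³ − 33x² + 105x − 408)
  x⁴ − 2x³ + 20x² − 37x + 120 = (−(1/6)x + 5/4)(−6x³ − 33x² + 105x − 408) + ((315/4)x² − (945/4)x + 630)
  −6x³ − 33x² + 105x − 408 = (−(8/105)x − 68/105)((315/4)x² − (945/4)x + 630) + (0)
Last nonzero remainder: (315/4)x² − (945/4)x + 630. Dividing through by 315/4 gives the monic gcd x² − 3x + 8.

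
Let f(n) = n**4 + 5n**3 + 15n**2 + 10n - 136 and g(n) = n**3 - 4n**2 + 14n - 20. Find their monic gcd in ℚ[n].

n - 2

Euclidean algorithm in ℚ[n]:
  n**4 + 5n**3 + 15n**2 + 10n - 136 = (n + 9)(n**3 - 4n**2 + 14n - 20) + (37n**2 - 96n + 44)
  n**3 - 4n**2 + 14n - 20 = ((1/37)n - 52/1369)(37n**2 - 96n + 44) + ((12546/1369)n - 25092/1369)
  37n**2 - 96n + 44 = ((50653/12546)n - 15059/6273)((12546/1369)n - 25092/1369) + (0)
Last nonzero remainder: (12546/1369)n - 25092/1369. Dividing through by 12546/1369 gives the monic gcd n - 2.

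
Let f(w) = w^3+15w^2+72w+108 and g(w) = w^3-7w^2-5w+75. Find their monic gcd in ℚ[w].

w+3

Repeated division with remainder:
  w^3+15w^2+72w+108 = (w^3-7w^2-5w+75) + (22w^2+77w+33)
  w^3-7w^2-5w+75 = ((1/22)w-21/44)(22w^2+77w+33) + ((121/4)w+363/4)
  22w^2+77w+33 = ((8/11)w+4/11)((121/4)w+363/4) + (0)
Last nonzero remainder: (121/4)w+363/4. Dividing through by 121/4 gives the monic gcd w+3.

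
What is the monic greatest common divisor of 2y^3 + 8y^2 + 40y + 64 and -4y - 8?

y + 2

Repeated division with remainder:
  2y^3 + 8y^2 + 40y + 64 = (-(1/2)y^2 - y - 8)(-4y - 8) + (0)
Last nonzero remainder: -4y - 8. Dividing through by -4 gives the monic gcd y + 2.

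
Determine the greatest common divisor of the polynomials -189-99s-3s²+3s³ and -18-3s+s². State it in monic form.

3+s

By polynomial division,
  3s³-3s²-99s-189 = (3s+6)(s²-3s-18) + (-27s-81)
  s²-3s-18 = (-(1/27)s+2/9)(-27s-81) + (0)
Last nonzero remainder: -27s-81. Dividing through by -27 gives the monic gcd s+3.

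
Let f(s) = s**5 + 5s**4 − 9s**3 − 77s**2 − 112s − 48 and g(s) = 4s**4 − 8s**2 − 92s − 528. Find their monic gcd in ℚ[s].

s**2 − s − 12

Euclidean algorithm in ℚ[s]:
  s**5 + 5s**4 − 9s**3 − 77s**2 − 112s − 48 = ((1/4)s + 5/4)(4s**4 − 8s**2 − 92s − 528) + (−7s**3 − 44s**2 + 135s + 612)
  4s**4 − 8s**2 − 92s − 528 = (−(4/7)s + 176/49)(−7s**3 − 44s**2 + 135s + 612) + ((11132/49)s**2 − (11132/49)s − 133584/49)
  −7s**3 − 44s**2 + 135s + 612 = (−(343/11132)s − 2499/11132)((11132/49)s**2 − (11132/49)s − 133584/49) + (0)
Last nonzero remainder: (11132/49)s**2 − (11132/49)s − 133584/49. Dividing through by 11132/49 gives the monic gcd s**2 − s − 12.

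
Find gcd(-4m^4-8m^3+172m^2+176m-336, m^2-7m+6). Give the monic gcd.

Apply the Euclidean algorithm:
  -4m^4-8m^3+172m^2+176m-336 = (-4m^2-36m-56)(m^2-7m+6) + (0)
The last nonzero remainder m^2-7m+6 is already monic.

m^2-7m+6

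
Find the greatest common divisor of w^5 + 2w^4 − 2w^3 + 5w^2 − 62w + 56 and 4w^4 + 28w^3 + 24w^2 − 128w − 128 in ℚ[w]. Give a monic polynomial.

w^2 + 2w − 8

Apply the Euclidean algorithm:
  w^5 + 2w^4 − 2w^3 + 5w^2 − 62w + 56 = ((1/4)w − 5/4)(4w^4 + 28w^3 + 24w^2 − 128w − 128) + (27w^3 + 67w^2 − 190w − 104)
  4w^4 + 28w^3 + 24w^2 − 128w − 128 = ((4/27)w + 488/729)(27w^3 + 67w^2 − 190w − 104) + ((5320/729)w^2 + (10640/729)w − 42560/729)
  27w^3 + 67w^2 − 190w − 104 = ((19683/5320)w + 9477/5320)((5320/729)w^2 + (10640/729)w − 42560/729) + (0)
Last nonzero remainder: (5320/729)w^2 + (10640/729)w − 42560/729. Dividing through by 5320/729 gives the monic gcd w^2 + 2w − 8.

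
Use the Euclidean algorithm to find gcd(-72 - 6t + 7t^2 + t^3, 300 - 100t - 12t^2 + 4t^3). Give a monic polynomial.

-3 + t

Repeated division with remainder:
  t^3 + 7t^2 - 6t - 72 = (1/4)(4t^3 - 12t^2 - 100t + 300) + (10t^2 + 19t - 147)
  4t^3 - 12t^2 - 100t + 300 = ((2/5)t - 49/25)(10t^2 + 19t - 147) + (-(99/25)t + 297/25)
  10t^2 + 19t - 147 = (-(250/99)t - 1225/99)(-(99/25)t + 297/25) + (0)
Last nonzero remainder: -(99/25)t + 297/25. Dividing through by -99/25 gives the monic gcd t - 3.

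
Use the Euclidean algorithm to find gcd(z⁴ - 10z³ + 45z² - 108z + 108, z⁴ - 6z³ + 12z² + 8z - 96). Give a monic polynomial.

z² - 4z + 12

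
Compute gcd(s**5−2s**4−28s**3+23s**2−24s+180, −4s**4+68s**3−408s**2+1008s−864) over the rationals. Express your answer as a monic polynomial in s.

Repeated division with remainder:
  s**5−2s**4−28s**3+23s**2−24s+180 = (−(1/4)s−15/4)(−4s**4+68s**3−408s**2+1008s−864) + (125s**3−1255s**2+3540s−3060)
  −4s**4+68s**3−408s**2+1008s−864 = (−(4/125)s+696/3125)(125s**3−1255s**2+3540s−3060) + (−(9504/625)s**2+(76032/625)s−114048/625)
  125s**3−1255s**2+3540s−3060 = (−(78125/9504)s+53125/3168)(−(9504/625)s**2+(76032/625)s−114048/625) + (0)
Last nonzero remainder: −(9504/625)s**2+(76032/625)s−114048/625. Dividing through by −9504/625 gives the monic gcd s**2−8s+12.

s**2−8s+12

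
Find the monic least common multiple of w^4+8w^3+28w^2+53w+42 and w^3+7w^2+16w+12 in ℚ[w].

Repeated division with remainder:
  w^4+8w^3+28w^2+53w+42 = (w+1)(w^3+7w^2+16w+12) + (5w^2+25w+30)
  w^3+7w^2+16w+12 = ((1/5)w+2/5)(5w^2+25w+30) + (0)
Last nonzero remainder: 5w^2+25w+30. Dividing through by 5 gives the monic gcd w^2+5w+6.
Then lcm(f, g) = f·g / gcd(f, g); expanding and making the result monic gives the answer.

w^5+10w^4+44w^3+109w^2+148w+84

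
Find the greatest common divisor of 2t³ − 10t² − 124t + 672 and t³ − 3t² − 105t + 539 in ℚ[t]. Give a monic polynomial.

Euclidean algorithm in ℚ[t]:
  2t³ − 10t² − 124t + 672 = (2)(t³ − 3t² − 105t + 539) + (−4t² + 86t − 406)
  t³ − 3t² − 105t + 539 = (−(1/4)t − 37/8)(−4t² + 86t − 406) + ((765/4)t − 5355/4)
  −4t² + 86t − 406 = (−(16/765)t + 232/765)((765/4)t − 5355/4) + (0)
Last nonzero remainder: (765/4)t − 5355/4. Dividing through by 765/4 gives the monic gcd t − 7.

t − 7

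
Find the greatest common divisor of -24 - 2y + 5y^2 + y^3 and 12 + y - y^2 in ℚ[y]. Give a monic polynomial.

By polynomial division,
  y^3 + 5y^2 - 2y - 24 = (-y - 6)(-y^2 + y + 12) + (16y + 48)
  -y^2 + y + 12 = (-(1/16)y + 1/4)(16y + 48) + (0)
Last nonzero remainder: 16y + 48. Dividing through by 16 gives the monic gcd y + 3.

3 + y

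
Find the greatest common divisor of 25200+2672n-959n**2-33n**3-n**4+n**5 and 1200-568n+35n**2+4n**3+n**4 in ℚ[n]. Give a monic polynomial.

Repeated division with remainder:
  n**5-n**4-33n**3-959n**2+2672n+25200 = (n-5)(n**4+4n**3+35n**2-568n+1200) + (-48n**3-216n**2-1368n+31200)
  n**4+4n**3+35n**2-568n+1200 = (-(1/48)n+1/96)(-48n**3-216n**2-1368n+31200) + ((35/4)n**2+(385/4)n+875)
  -48n**3-216n**2-1368n+31200 = (-(192/35)n+1248/35)((35/4)n**2+(385/4)n+875) + (0)
Last nonzero remainder: (35/4)n**2+(385/4)n+875. Dividing through by 35/4 gives the monic gcd n**2+11n+100.

100+11n+n**2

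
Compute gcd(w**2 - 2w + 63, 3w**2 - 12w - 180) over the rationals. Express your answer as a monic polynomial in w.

By polynomial division,
  w**2 - 2w + 63 = (1/3)(3w**2 - 12w - 180) + (2w + 123)
  3w**2 - 12w - 180 = ((3/2)w - 393/4)(2w + 123) + (47619/4)
  2w + 123 = ((8/47619)w + 164/15873)(47619/4) + (0)
The last nonzero remainder is the constant 47619/4, so the polynomials are coprime and gcd = 1.

1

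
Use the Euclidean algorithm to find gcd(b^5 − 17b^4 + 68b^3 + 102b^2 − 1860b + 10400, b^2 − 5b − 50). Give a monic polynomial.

b^2 − 5b − 50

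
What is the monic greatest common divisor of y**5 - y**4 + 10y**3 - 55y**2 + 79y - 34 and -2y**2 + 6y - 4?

y**2 - 3y + 2

Apply the Euclidean algorithm:
  y**5 - y**4 + 10y**3 - 55y**2 + 79y - 34 = (-(1/2)y**3 - y**2 - 7y + 17/2)(-2y**2 + 6y - 4) + (0)
Last nonzero remainder: -2y**2 + 6y - 4. Dividing through by -2 gives the monic gcd y**2 - 3y + 2.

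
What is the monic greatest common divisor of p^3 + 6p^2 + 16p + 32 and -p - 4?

Euclidean algorithm in ℚ[p]:
  p^3 + 6p^2 + 16p + 32 = (-p^2 - 2p - 8)(-p - 4) + (0)
Last nonzero remainder: -p - 4. Dividing through by -1 gives the monic gcd p + 4.

p + 4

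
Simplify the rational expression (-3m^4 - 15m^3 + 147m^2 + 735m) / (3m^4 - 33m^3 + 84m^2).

(-m^2 - 12m - 35)/(m^2 - 4m)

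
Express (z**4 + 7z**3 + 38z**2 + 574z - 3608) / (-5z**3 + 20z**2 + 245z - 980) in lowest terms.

Repeated division with remainder:
  z**4 + 7z**3 + 38z**2 + 574z - 3608 = (-(1/5)z - 11/5)(-5z**3 + 20z**2 + 245z - 980) + (131z**2 + 917z - 5764)
  -5z**3 + 20z**2 + 245z - 980 = (-(5/131)z + 55/131)(131z**2 + 917z - 5764) + (-360z + 1440)
  131z**2 + 917z - 5764 = (-(131/360)z - 1441/360)(-360z + 1440) + (0)
Last nonzero remainder: -360z + 1440. Dividing through by -360 gives the monic gcd z - 4.
Cancel z - 4 from numerator and denominator to get the reduced form.

(-z**3 - 11z**2 - 82z - 902)/(5z**2 - 245)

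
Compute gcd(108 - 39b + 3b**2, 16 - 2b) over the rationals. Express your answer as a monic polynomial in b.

1

Euclidean algorithm in ℚ[b]:
  3b**2 - 39b + 108 = (-(3/2)b + 15/2)(-2b + 16) + (-12)
  -2b + 16 = ((1/6)b - 4/3)(-12) + (0)
The last nonzero remainder is the constant -12, so the polynomials are coprime and gcd = 1.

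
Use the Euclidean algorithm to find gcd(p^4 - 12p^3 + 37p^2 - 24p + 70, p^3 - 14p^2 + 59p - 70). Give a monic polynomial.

Repeated division with remainder:
  p^4 - 12p^3 + 37p^2 - 24p + 70 = (p + 2)(p^3 - 14p^2 + 59p - 70) + (6p^2 - 72p + 210)
  p^3 - 14p^2 + 59p - 70 = ((1/6)p - 1/3)(6p^2 - 72p + 210) + (0)
Last nonzero remainder: 6p^2 - 72p + 210. Dividing through by 6 gives the monic gcd p^2 - 12p + 35.

p^2 - 12p + 35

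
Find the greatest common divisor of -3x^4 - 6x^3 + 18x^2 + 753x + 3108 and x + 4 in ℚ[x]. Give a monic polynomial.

x + 4

Repeated division with remainder:
  -3x^4 - 6x^3 + 18x^2 + 753x + 3108 = (-3x^3 + 6x^2 - 6x + 777)(x + 4) + (0)
The last nonzero remainder x + 4 is already monic.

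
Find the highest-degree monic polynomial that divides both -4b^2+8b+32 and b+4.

By polynomial division,
  -4b^2+8b+32 = (-4b+24)(b+4) + (-64)
  b+4 = (-(1/64)b-1/16)(-64) + (0)
The last nonzero remainder is the constant -64, so the polynomials are coprime and gcd = 1.

1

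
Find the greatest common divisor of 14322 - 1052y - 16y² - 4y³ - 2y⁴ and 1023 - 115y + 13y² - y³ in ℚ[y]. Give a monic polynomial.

93 - 2y + y²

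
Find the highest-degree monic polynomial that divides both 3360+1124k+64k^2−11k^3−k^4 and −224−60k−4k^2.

56+15k+k^2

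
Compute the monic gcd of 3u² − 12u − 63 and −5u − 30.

1

Apply the Euclidean algorithm:
  3u² − 12u − 63 = (−(3/5)u + 6)(−5u − 30) + (117)
  −5u − 30 = (−(5/117)u − 10/39)(117) + (0)
The last nonzero remainder is the constant 117, so the polynomials are coprime and gcd = 1.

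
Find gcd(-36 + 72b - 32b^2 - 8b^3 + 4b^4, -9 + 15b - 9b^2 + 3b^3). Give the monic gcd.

-1 + b

Apply the Euclidean algorithm:
  4b^4 - 8b^3 - 32b^2 + 72b - 36 = ((4/3)b + 4/3)(3b^3 - 9b^2 + 15b - 9) + (-40b^2 + 64b - 24)
  3b^3 - 9b^2 + 15b - 9 = (-(3/40)b + 21/200)(-40b^2 + 64b - 24) + ((162/25)b - 162/25)
  -40b^2 + 64b - 24 = (-(500/81)b + 100/27)((162/25)b - 162/25) + (0)
Last nonzero remainder: (162/25)b - 162/25. Dividing through by 162/25 gives the monic gcd b - 1.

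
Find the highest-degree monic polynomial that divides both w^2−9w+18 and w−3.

w−3

By polynomial division,
  w^2−9w+18 = (w−6)(w−3) + (0)
The last nonzero remainder w−3 is already monic.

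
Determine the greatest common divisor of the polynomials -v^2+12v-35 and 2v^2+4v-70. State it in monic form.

Apply the Euclidean algorithm:
  -v^2+12v-35 = (-1/2)(2v^2+4v-70) + (14v-70)
  2v^2+4v-70 = ((1/7)v+1)(14v-70) + (0)
Last nonzero remainder: 14v-70. Dividing through by 14 gives the monic gcd v-5.

v-5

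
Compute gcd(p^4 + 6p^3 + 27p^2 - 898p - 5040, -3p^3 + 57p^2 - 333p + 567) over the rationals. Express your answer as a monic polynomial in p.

By polynomial division,
  p^4 + 6p^3 + 27p^2 - 898p - 5040 = (-(1/3)p - 25/3)(-3p^3 + 57p^2 - 333p + 567) + (391p^2 - 3484p - 315)
  -3p^3 + 57p^2 - 333p + 567 = (-(3/391)p + 11835/152881)(391p^2 - 3484p - 315) + (-(10045728/152881)p + 90411552/152881)
  391p^2 - 3484p - 315 = (-(59776471/10045728)p - 764405/1435104)(-(10045728/152881)p + 90411552/152881) + (0)
Last nonzero remainder: -(10045728/152881)p + 90411552/152881. Dividing through by -10045728/152881 gives the monic gcd p - 9.

p - 9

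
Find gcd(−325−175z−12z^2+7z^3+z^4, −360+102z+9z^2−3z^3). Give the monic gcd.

−5+z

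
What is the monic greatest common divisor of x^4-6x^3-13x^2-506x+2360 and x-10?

x-10

Euclidean algorithm in ℚ[x]:
  x^4-6x^3-13x^2-506x+2360 = (x^3+4x^2+27x-236)(x-10) + (0)
The last nonzero remainder x-10 is already monic.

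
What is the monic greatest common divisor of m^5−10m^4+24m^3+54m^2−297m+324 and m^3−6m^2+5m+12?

m^2−7m+12

Euclidean algorithm in ℚ[m]:
  m^5−10m^4+24m^3+54m^2−297m+324 = (m^2−4m−5)(m^3−6m^2+5m+12) + (32m^2−224m+384)
  m^3−6m^2+5m+12 = ((1/32)m+1/32)(32m^2−224m+384) + (0)
Last nonzero remainder: 32m^2−224m+384. Dividing through by 32 gives the monic gcd m^2−7m+12.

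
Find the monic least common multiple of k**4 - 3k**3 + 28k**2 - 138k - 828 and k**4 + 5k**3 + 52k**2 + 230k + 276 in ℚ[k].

k**5 - k**4 + 22k**3 - 82k**2 - 1104k - 1656

Euclidean algorithm in ℚ[k]:
  k**4 - 3k**3 + 28k**2 - 138k - 828 = (k**4 + 5k**3 + 52k**2 + 230k + 276) + (-8k**3 - 24k**2 - 368k - 1104)
  k**4 + 5k**3 + 52k**2 + 230k + 276 = (-(1/8)k - 1/4)(-8k**3 - 24k**2 - 368k - 1104) + (0)
Last nonzero remainder: -8k**3 - 24k**2 - 368k - 1104. Dividing through by -8 gives the monic gcd k**3 + 3k**2 + 46k + 138.
Then lcm(f, g) = f·g / gcd(f, g); expanding and making the result monic gives the answer.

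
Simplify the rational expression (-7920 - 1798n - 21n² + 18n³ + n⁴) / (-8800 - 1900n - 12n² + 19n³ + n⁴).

Apply the Euclidean algorithm:
  n⁴ + 18n³ - 21n² - 1798n - 7920 = (n⁴ + 19n³ - 12n² - 1900n - 8800) + (-n³ - 9n² + 102n + 880)
  n⁴ + 19n³ - 12n² - 1900n - 8800 = (-n - 10)(-n³ - 9n² + 102n + 880) + (0)
Last nonzero remainder: -n³ - 9n² + 102n + 880. Dividing through by -1 gives the monic gcd n³ + 9n² - 102n - 880.
Cancel n³ + 9n² - 102n - 880 from numerator and denominator to get the reduced form.

(9 + n)/(10 + n)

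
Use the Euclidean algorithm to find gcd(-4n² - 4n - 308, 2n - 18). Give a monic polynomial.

1

By polynomial division,
  -4n² - 4n - 308 = (-2n - 20)(2n - 18) + (-668)
  2n - 18 = (-(1/334)n + 9/334)(-668) + (0)
The last nonzero remainder is the constant -668, so the polynomials are coprime and gcd = 1.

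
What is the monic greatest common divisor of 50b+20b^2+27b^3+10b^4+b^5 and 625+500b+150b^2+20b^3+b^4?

25+10b+b^2

Apply the Euclidean algorithm:
  b^5+10b^4+27b^3+20b^2+50b = (b-10)(b^4+20b^3+150b^2+500b+625) + (77b^3+1020b^2+4425b+6250)
  b^4+20b^3+150b^2+500b+625 = ((1/77)b+520/5929)(77b^3+1020b^2+4425b+6250) + ((18225/5929)b^2+(182250/5929)b+455625/5929)
  77b^3+1020b^2+4425b+6250 = ((456533/18225)b+59290/729)((18225/5929)b^2+(182250/5929)b+455625/5929) + (0)
Last nonzero remainder: (18225/5929)b^2+(182250/5929)b+455625/5929. Dividing through by 18225/5929 gives the monic gcd b^2+10b+25.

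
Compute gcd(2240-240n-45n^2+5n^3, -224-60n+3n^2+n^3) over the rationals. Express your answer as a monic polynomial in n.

By polynomial division,
  5n^3-45n^2-240n+2240 = (5)(n^3+3n^2-60n-224) + (-60n^2+60n+3360)
  n^3+3n^2-60n-224 = (-(1/60)n-1/15)(-60n^2+60n+3360) + (0)
Last nonzero remainder: -60n^2+60n+3360. Dividing through by -60 gives the monic gcd n^2-n-56.

-56-n+n^2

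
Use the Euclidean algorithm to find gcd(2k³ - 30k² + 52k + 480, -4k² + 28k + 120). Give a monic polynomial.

k² - 7k - 30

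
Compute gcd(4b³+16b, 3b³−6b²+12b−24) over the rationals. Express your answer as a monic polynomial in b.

Apply the Euclidean algorithm:
  4b³+16b = (4/3)(3b³−6b²+12b−24) + (8b²+32)
  3b³−6b²+12b−24 = ((3/8)b−3/4)(8b²+32) + (0)
Last nonzero remainder: 8b²+32. Dividing through by 8 gives the monic gcd b²+4.

b²+4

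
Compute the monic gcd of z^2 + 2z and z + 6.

1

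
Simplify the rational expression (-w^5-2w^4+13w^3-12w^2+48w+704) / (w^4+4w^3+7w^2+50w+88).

Euclidean algorithm in ℚ[w]:
  -w^5-2w^4+13w^3-12w^2+48w+704 = (-w+2)(w^4+4w^3+7w^2+50w+88) + (12w^3+24w^2+36w+528)
  w^4+4w^3+7w^2+50w+88 = ((1/12)w+1/6)(12w^3+24w^2+36w+528) + (0)
Last nonzero remainder: 12w^3+24w^2+36w+528. Dividing through by 12 gives the monic gcd w^3+2w^2+3w+44.
Cancel w^3+2w^2+3w+44 from numerator and denominator to get the reduced form.

(-w^2+16)/(w+2)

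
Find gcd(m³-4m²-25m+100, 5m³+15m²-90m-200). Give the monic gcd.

Apply the Euclidean algorithm:
  m³-4m²-25m+100 = (1/5)(5m³+15m²-90m-200) + (-7m²-7m+140)
  5m³+15m²-90m-200 = (-(5/7)m-10/7)(-7m²-7m+140) + (0)
Last nonzero remainder: -7m²-7m+140. Dividing through by -7 gives the monic gcd m²+m-20.

m²+m-20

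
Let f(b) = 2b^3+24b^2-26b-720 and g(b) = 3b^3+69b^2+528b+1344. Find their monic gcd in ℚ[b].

b+8

By polynomial division,
  2b^3+24b^2-26b-720 = (2/3)(3b^3+69b^2+528b+1344) + (-22b^2-378b-1616)
  3b^3+69b^2+528b+1344 = (-(3/22)b-96/121)(-22b^2-378b-1616) + ((936/121)b+7488/121)
  -22b^2-378b-1616 = (-(1331/468)b-12221/468)((936/121)b+7488/121) + (0)
Last nonzero remainder: (936/121)b+7488/121. Dividing through by 936/121 gives the monic gcd b+8.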